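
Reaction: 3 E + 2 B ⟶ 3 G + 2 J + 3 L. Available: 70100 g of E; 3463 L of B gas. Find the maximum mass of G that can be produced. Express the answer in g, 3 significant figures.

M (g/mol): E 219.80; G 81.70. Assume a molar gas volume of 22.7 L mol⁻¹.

n(E) = 70100 / 219.80 = 318.9 mol
n(B) = 3463 / 22.7 = 152.6 mol
n/ν for E = 318.9/3 = 106.3
n/ν for B = 152.6/2 = 76.30
Smallest n/ν is B → limiting reagent.
n(G) = (3/2) × 152.6 = 228.9 mol
mass = 228.9 × 81.70 = 18700 g

18700 g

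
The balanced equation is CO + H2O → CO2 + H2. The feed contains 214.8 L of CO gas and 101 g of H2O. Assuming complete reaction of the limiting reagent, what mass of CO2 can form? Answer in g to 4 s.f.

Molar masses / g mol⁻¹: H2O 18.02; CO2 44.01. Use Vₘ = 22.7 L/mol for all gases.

n(CO) = 214.8 / 22.7 = 9.463 mol
n(H2O) = 101.0 / 18.02 = 5.605 mol
n/ν for CO = 9.463/1 = 9.463
n/ν for H2O = 5.605/1 = 5.605
Smallest n/ν is H2O → limiting reagent.
n(CO2) = (1/1) × 5.605 = 5.605 mol
mass = 5.605 × 44.01 = 246.7 g

246.7 g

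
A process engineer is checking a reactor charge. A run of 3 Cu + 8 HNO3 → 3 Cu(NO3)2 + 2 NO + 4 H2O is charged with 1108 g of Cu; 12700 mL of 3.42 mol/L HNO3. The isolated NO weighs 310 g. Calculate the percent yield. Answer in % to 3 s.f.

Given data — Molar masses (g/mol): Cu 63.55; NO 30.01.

n(Cu) = 1108 / 63.55 = 17.44 mol
n(HNO3) = 3.42 × 12700/1000 = 43.43 mol
n/ν → Cu: 5.813, HNO3: 5.429; HNO3 is limiting.
theoretical n(NO) = (2/8) × 43.43 = 10.86 mol → 325.9 g
% yield = 310 / 325.9 × 100 = 95.12 %

95.1 %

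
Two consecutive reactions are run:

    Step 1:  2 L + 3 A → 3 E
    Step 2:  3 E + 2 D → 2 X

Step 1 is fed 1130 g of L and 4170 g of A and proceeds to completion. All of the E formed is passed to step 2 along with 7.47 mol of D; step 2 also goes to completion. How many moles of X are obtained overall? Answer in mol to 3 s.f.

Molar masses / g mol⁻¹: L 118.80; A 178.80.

Step 1:
n(L) = 1130 / 118.80 = 9.512 mol
n(A) = 4170 / 178.80 = 23.32 mol
n/ν for L = 9.512/2 = 4.756
n/ν for A = 23.32/3 = 7.773
Smallest n/ν is L → limiting reagent.
n(E) produced = (3/2) × 9.512 = 14.27 mol
Step 2:
n(E) available = 14.27 mol
n(D) = 7.470 mol
n/ν for E = 14.27/3 = 4.757
n/ν for D = 7.470/2 = 3.735
Smallest n/ν is D → limiting reagent.
n(X) = (2/2) × 7.470 = 7.470 mol

7.47 mol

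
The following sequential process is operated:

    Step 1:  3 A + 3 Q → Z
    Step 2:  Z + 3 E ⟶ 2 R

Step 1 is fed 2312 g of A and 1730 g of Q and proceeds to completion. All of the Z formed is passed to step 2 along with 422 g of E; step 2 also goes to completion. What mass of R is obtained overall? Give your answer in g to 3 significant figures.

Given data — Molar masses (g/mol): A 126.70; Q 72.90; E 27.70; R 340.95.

Step 1:
n(A) = 2312 / 126.70 = 18.25 mol
n(Q) = 1730 / 72.90 = 23.73 mol
n/ν → A: 6.083, Q: 7.910; A is limiting.
n(Z) produced = (1/3) × 18.25 = 6.083 mol
Step 2:
n(Z) available = 6.083 mol
n(E) = 422.0 / 27.70 = 15.23 mol
n/ν → Z: 6.083, E: 5.077; E is limiting.
n(R) = (2/3) × 15.23 = 10.15 mol
mass = 10.15 × 340.95 = 3461 g

3460 g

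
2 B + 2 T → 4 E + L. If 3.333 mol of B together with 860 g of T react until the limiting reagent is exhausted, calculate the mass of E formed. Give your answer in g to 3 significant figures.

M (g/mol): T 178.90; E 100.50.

670 g

n(B) = 3.333 mol
n(T) = 860.0 / 178.90 = 4.807 mol
n/ν → B: 1.667, T: 2.404; B is limiting.
n(E) = (4/2) × 3.333 = 6.666 mol
mass = 6.666 × 100.50 = 669.9 g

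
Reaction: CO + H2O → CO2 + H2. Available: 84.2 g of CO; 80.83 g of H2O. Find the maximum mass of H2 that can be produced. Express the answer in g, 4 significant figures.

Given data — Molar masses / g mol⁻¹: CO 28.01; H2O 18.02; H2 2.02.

6.072 g

n(CO) = 84.20 / 28.01 = 3.006 mol
n(H2O) = 80.83 / 18.02 = 4.486 mol
n/ν for CO = 3.006/1 = 3.006
n/ν for H2O = 4.486/1 = 4.486
Smallest n/ν is CO → limiting reagent.
n(H2) = (1/1) × 3.006 = 3.006 mol
mass = 3.006 × 2.02 = 6.072 g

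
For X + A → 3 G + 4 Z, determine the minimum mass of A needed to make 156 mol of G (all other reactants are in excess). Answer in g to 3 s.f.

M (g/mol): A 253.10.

13200 g

n(G) = 156.0 mol
n(A) = (1/3) × 156.0 = 52.00 mol
mass = 52.00 × 253.10 = 13160 g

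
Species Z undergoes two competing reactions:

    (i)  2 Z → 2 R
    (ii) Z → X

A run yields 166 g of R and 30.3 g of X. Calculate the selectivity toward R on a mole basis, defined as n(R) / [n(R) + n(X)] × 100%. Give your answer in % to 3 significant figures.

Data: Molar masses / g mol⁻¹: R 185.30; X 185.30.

84.6 %

n(R) = 166 / 185.30 = 0.8958 mol
n(X) = 30.3 / 185.30 = 0.1635 mol
selectivity = 0.8958/(0.8958+0.1635) × 100 = 84.57 %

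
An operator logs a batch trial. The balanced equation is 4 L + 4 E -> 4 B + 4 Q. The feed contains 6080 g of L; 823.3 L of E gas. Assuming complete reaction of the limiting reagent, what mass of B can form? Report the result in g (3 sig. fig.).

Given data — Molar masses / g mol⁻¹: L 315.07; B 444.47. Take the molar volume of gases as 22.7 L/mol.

n(L) = 6080 / 315.07 = 19.30 mol
n(E) = 823.3 / 22.7 = 36.27 mol
n/ν for L = 19.30/4 = 4.825
n/ν for E = 36.27/4 = 9.068
Smallest n/ν is L → limiting reagent.
n(B) = (4/4) × 19.30 = 19.30 mol
mass = 19.30 × 444.47 = 8578 g

8580 g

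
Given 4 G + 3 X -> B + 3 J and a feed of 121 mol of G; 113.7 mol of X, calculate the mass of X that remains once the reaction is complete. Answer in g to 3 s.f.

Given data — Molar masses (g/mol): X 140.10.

n(G) = 121.0 mol
n(X) = 113.7 mol
n/ν for G = 121.0/4 = 30.25
n/ν for X = 113.7/3 = 37.90
Smallest n/ν is G → limiting reagent.
X consumed = (3/4) × 121.0 = 90.75 mol
X remaining = 113.7 − 90.75 = 22.95 mol
mass = 22.95 × 140.10 = 3215 g

3220 g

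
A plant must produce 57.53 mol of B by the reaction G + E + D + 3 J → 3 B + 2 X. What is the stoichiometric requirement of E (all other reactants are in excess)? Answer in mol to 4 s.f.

n(B) = 57.53 mol
n(E) = (1/3) × 57.53 = 19.18 mol

19.18 mol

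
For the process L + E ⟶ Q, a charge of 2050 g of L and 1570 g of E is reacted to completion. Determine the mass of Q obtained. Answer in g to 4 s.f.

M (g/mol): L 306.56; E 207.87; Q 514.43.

3440 g

n(L) = 2050 / 306.56 = 6.687 mol
n(E) = 1570 / 207.87 = 7.553 mol
n/ν → L: 6.687, E: 7.553; L is limiting.
n(Q) = (1/1) × 6.687 = 6.687 mol
mass = 6.687 × 514.43 = 3440 g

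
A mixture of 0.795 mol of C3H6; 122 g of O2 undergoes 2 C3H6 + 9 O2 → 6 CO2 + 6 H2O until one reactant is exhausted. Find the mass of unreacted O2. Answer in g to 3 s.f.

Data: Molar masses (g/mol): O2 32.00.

7.52 g

n(C3H6) = 0.7950 mol
n(O2) = 122.0 / 32.00 = 3.813 mol
n/ν for C3H6 = 0.7950/2 = 0.3975
n/ν for O2 = 3.813/9 = 0.4237
Smallest n/ν is C3H6 → limiting reagent.
O2 consumed = (9/2) × 0.7950 = 3.578 mol
O2 remaining = 3.813 − 3.578 = 0.2350 mol
mass = 0.2350 × 32.00 = 7.520 g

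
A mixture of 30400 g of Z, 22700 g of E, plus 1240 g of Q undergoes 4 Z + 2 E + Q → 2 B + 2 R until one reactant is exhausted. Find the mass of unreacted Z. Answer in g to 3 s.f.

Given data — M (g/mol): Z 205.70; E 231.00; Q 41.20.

n(Z) = 30400 / 205.70 = 147.8 mol
n(E) = 22700 / 231.00 = 98.27 mol
n(Q) = 1240 / 41.20 = 30.10 mol
n/ν for Z = 147.8/4 = 36.95
n/ν for E = 98.27/2 = 49.14
n/ν for Q = 30.10/1 = 30.10
Smallest n/ν is Q → limiting reagent.
Z consumed = (4/1) × 30.10 = 120.4 mol
Z remaining = 147.8 − 120.4 = 27.40 mol
mass = 27.40 × 205.70 = 5636 g

5640 g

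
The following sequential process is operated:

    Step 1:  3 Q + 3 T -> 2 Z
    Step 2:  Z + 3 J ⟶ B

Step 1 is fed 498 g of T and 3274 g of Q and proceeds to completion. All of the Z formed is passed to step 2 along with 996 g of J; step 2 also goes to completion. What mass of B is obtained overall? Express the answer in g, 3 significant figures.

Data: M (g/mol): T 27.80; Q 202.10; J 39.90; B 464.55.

Step 1:
n(T) = 498.0 / 27.80 = 17.91 mol
n(Q) = 3274 / 202.10 = 16.20 mol
n/ν for T = 17.91/3 = 5.970
n/ν for Q = 16.20/3 = 5.400
Smallest n/ν is Q → limiting reagent.
n(Z) produced = (2/3) × 16.20 = 10.80 mol
Step 2:
n(Z) available = 10.80 mol
n(J) = 996.0 / 39.90 = 24.96 mol
n/ν for Z = 10.80/1 = 10.80
n/ν for J = 24.96/3 = 8.320
Smallest n/ν is J → limiting reagent.
n(B) = (1/3) × 24.96 = 8.320 mol
mass = 8.320 × 464.55 = 3865 g

3870 g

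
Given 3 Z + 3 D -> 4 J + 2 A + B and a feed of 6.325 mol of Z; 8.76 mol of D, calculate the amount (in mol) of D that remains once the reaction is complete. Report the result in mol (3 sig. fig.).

n(Z) = 6.325 mol
n(D) = 8.760 mol
n/ν → Z: 2.108, D: 2.920; Z is limiting.
D consumed = (3/3) × 6.325 = 6.325 mol
D remaining = 8.760 − 6.325 = 2.435 mol

2.44 mol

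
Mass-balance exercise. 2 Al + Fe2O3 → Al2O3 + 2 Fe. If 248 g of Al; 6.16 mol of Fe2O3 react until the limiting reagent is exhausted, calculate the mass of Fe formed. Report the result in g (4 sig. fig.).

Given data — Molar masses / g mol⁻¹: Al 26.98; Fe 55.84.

513.3 g

n(Al) = 248.0 / 26.98 = 9.192 mol
n(Fe2O3) = 6.160 mol
n/ν → Al: 4.596, Fe2O3: 6.160; Al is limiting.
n(Fe) = (2/2) × 9.192 = 9.192 mol
mass = 9.192 × 55.84 = 513.3 g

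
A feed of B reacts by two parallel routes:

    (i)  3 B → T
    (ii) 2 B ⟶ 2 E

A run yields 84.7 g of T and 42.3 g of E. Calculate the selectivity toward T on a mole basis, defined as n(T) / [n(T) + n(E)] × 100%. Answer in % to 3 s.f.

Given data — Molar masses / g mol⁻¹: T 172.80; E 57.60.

n(T) = 84.7 / 172.80 = 0.4902 mol
n(E) = 42.3 / 57.60 = 0.7344 mol
selectivity = 0.4902/(0.4902+0.7344) × 100 = 40.03 %

40.0 %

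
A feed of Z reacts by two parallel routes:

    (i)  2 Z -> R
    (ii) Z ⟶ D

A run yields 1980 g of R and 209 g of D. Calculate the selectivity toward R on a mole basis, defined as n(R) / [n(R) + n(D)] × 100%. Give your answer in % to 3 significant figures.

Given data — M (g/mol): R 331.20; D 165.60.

82.6 %

n(R) = 1980 / 331.20 = 5.978 mol
n(D) = 209 / 165.60 = 1.262 mol
selectivity = 5.978/(5.978+1.262) × 100 = 82.57 %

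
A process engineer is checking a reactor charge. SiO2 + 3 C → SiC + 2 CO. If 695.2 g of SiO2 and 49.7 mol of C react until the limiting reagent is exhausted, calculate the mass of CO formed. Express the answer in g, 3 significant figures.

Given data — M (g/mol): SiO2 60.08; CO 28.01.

n(SiO2) = 695.2 / 60.08 = 11.57 mol
n(C) = 49.70 mol
n/ν → SiO2: 11.57, C: 16.57; SiO2 is limiting.
n(CO) = (2/1) × 11.57 = 23.14 mol
mass = 23.14 × 28.01 = 648.2 g

648 g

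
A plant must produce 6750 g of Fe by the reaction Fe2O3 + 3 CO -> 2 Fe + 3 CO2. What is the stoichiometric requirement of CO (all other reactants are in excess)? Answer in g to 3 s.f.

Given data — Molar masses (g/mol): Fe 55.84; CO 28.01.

5080 g

n(Fe) = 6750 / 55.84 = 120.9 mol
n(CO) = (3/2) × 120.9 = 181.4 mol
mass = 181.4 × 28.01 = 5081 g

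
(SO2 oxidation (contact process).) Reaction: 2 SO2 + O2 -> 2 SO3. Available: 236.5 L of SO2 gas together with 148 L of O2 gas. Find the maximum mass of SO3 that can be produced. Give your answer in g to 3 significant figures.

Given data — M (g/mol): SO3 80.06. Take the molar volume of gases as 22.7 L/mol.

n(SO2) = 236.5 / 22.7 = 10.42 mol
n(O2) = 148.0 / 22.7 = 6.520 mol
n/ν for SO2 = 10.42/2 = 5.210
n/ν for O2 = 6.520/1 = 6.520
Smallest n/ν is SO2 → limiting reagent.
n(SO3) = (2/2) × 10.42 = 10.42 mol
mass = 10.42 × 80.06 = 834.2 g

834 g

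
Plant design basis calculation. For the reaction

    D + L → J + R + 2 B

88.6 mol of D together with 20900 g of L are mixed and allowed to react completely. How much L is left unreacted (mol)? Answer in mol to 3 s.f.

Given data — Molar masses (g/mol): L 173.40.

31.9 mol

n(D) = 88.60 mol
n(L) = 20900 / 173.40 = 120.5 mol
n/ν for D = 88.60/1 = 88.60
n/ν for L = 120.5/1 = 120.5
Smallest n/ν is D → limiting reagent.
L consumed = (1/1) × 88.60 = 88.60 mol
L remaining = 120.5 − 88.60 = 31.90 mol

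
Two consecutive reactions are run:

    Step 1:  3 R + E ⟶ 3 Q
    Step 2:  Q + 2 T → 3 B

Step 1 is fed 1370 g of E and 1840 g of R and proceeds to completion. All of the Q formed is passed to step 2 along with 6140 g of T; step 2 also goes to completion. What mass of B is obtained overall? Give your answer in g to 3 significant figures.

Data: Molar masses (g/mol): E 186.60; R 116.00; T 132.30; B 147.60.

7020 g

Step 1:
n(E) = 1370 / 186.60 = 7.342 mol
n(R) = 1840 / 116.00 = 15.86 mol
n/ν for E = 7.342/1 = 7.342
n/ν for R = 15.86/3 = 5.287
Smallest n/ν is R → limiting reagent.
n(Q) produced = (3/3) × 15.86 = 15.86 mol
Step 2:
n(Q) available = 15.86 mol
n(T) = 6140 / 132.30 = 46.41 mol
n/ν for Q = 15.86/1 = 15.86
n/ν for T = 46.41/2 = 23.21
Smallest n/ν is Q → limiting reagent.
n(B) = (3/1) × 15.86 = 47.58 mol
mass = 47.58 × 147.60 = 7023 g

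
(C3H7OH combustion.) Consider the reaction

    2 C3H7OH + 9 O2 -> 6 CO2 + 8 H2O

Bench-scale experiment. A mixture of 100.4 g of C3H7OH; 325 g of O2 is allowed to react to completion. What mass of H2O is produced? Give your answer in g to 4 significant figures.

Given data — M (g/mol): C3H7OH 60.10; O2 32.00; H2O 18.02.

120.4 g

n(C3H7OH) = 100.4 / 60.10 = 1.671 mol
n(O2) = 325.0 / 32.00 = 10.16 mol
n/ν for C3H7OH = 1.671/2 = 0.8355
n/ν for O2 = 10.16/9 = 1.129
Smallest n/ν is C3H7OH → limiting reagent.
n(H2O) = (8/2) × 1.671 = 6.684 mol
mass = 6.684 × 18.02 = 120.4 g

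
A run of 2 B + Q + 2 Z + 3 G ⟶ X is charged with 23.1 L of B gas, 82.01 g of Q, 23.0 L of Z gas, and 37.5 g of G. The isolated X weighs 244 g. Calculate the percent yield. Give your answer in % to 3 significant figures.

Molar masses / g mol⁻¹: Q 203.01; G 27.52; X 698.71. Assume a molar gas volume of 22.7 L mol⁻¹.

86.4 %

n(B) = 23.10 / 22.7 = 1.018 mol
n(Q) = 82.01 / 203.01 = 0.4040 mol
n(Z) = 23.00 / 22.7 = 1.013 mol
n(G) = 37.50 / 27.52 = 1.363 mol
n/ν for B = 1.018/2 = 0.5090
n/ν for Q = 0.4040/1 = 0.4040
n/ν for Z = 1.013/2 = 0.5065
n/ν for G = 1.363/3 = 0.4543
Smallest n/ν is Q → limiting reagent.
theoretical n(X) = (1/1) × 0.4040 = 0.4040 mol → 282.3 g
% yield = 244 / 282.3 × 100 = 86.43 %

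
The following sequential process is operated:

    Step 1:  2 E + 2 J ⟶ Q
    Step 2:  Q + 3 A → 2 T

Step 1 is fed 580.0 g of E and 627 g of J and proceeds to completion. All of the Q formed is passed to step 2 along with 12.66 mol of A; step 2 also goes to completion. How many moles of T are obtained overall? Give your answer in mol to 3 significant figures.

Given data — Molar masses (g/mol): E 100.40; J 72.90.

Step 1:
n(E) = 580.0 / 100.40 = 5.777 mol
n(J) = 627.0 / 72.90 = 8.601 mol
n/ν for E = 5.777/2 = 2.889
n/ν for J = 8.601/2 = 4.301
Smallest n/ν is E → limiting reagent.
n(Q) produced = (1/2) × 5.777 = 2.889 mol
Step 2:
n(Q) available = 2.889 mol
n(A) = 12.66 mol
n/ν for Q = 2.889/1 = 2.889
n/ν for A = 12.66/3 = 4.220
Smallest n/ν is Q → limiting reagent.
n(T) = (2/1) × 2.889 = 5.778 mol

5.78 mol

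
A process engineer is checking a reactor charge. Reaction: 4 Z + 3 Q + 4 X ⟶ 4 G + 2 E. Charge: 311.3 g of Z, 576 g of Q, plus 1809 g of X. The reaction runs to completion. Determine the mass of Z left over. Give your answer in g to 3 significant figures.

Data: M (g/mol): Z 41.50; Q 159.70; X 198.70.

112 g

n(Z) = 311.3 / 41.50 = 7.501 mol
n(Q) = 576.0 / 159.70 = 3.607 mol
n(X) = 1809 / 198.70 = 9.104 mol
n/ν for Z = 7.501/4 = 1.875
n/ν for Q = 3.607/3 = 1.202
n/ν for X = 9.104/4 = 2.276
Smallest n/ν is Q → limiting reagent.
Z consumed = (4/3) × 3.607 = 4.809 mol
Z remaining = 7.501 − 4.809 = 2.692 mol
mass = 2.692 × 41.50 = 111.7 g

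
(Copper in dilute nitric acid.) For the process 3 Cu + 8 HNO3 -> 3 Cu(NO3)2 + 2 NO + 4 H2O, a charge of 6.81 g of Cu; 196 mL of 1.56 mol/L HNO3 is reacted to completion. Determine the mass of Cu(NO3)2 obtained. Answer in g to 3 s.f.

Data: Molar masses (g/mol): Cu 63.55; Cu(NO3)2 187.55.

20.1 g

n(Cu) = 6.810 / 63.55 = 0.1072 mol
n(HNO3) = 1.56 × 196.0/1000 = 0.3058 mol
n/ν for Cu = 0.1072/3 = 0.03573
n/ν for HNO3 = 0.3058/8 = 0.03823
Smallest n/ν is Cu → limiting reagent.
n(Cu(NO3)2) = (3/3) × 0.1072 = 0.1072 mol
mass = 0.1072 × 187.55 = 20.11 g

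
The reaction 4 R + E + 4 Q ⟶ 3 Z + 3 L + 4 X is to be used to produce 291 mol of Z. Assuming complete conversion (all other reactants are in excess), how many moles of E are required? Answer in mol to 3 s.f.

97.0 mol

n(Z) = 291.0 mol
n(E) = (1/3) × 291.0 = 97.00 mol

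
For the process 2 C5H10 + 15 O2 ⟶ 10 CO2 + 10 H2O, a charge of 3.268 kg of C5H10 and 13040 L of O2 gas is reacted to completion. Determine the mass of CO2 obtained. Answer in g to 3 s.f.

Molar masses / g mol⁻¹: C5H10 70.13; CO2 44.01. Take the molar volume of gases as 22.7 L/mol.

n(C5H10) = 3.268×1000 / 70.13 = 46.60 mol
n(O2) = 13040 / 22.7 = 574.4 mol
n/ν for C5H10 = 46.60/2 = 23.30
n/ν for O2 = 574.4/15 = 38.29
Smallest n/ν is C5H10 → limiting reagent.
n(CO2) = (10/2) × 46.60 = 233.0 mol
mass = 233.0 × 44.01 = 10250 g

10300 g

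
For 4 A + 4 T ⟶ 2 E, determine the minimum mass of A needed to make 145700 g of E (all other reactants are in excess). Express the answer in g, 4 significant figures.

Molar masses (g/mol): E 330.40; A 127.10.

112100 g

n(E) = 145700 / 330.40 = 441.0 mol
n(A) = (4/2) × 441.0 = 882.0 mol
mass = 882.0 × 127.10 = 112100 g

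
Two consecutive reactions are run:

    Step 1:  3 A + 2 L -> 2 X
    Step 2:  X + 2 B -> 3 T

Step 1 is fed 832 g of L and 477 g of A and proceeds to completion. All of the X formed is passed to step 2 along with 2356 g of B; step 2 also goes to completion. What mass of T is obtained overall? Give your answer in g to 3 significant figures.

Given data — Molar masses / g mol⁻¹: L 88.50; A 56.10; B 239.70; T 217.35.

3200 g

Step 1:
n(L) = 832.0 / 88.50 = 9.401 mol
n(A) = 477.0 / 56.10 = 8.503 mol
n/ν for L = 9.401/2 = 4.701
n/ν for A = 8.503/3 = 2.834
Smallest n/ν is A → limiting reagent.
n(X) produced = (2/3) × 8.503 = 5.669 mol
Step 2:
n(X) available = 5.669 mol
n(B) = 2356 / 239.70 = 9.829 mol
n/ν for X = 5.669/1 = 5.669
n/ν for B = 9.829/2 = 4.915
Smallest n/ν is B → limiting reagent.
n(T) = (3/2) × 9.829 = 14.74 mol
mass = 14.74 × 217.35 = 3204 g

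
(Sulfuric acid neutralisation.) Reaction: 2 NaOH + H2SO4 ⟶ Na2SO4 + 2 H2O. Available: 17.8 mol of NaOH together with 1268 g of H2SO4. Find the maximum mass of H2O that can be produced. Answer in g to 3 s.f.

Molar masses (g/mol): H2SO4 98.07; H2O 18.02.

321 g

n(NaOH) = 17.80 mol
n(H2SO4) = 1268 / 98.07 = 12.93 mol
n/ν → NaOH: 8.900, H2SO4: 12.93; NaOH is limiting.
n(H2O) = (2/2) × 17.80 = 17.80 mol
mass = 17.80 × 18.02 = 320.8 g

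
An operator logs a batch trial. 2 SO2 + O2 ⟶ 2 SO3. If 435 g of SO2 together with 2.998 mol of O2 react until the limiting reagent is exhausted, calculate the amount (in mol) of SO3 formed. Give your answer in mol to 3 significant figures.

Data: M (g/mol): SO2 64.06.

n(SO2) = 435.0 / 64.06 = 6.791 mol
n(O2) = 2.998 mol
n/ν for SO2 = 6.791/2 = 3.396
n/ν for O2 = 2.998/1 = 2.998
Smallest n/ν is O2 → limiting reagent.
n(SO3) = (2/1) × 2.998 = 5.996 mol

6.00 mol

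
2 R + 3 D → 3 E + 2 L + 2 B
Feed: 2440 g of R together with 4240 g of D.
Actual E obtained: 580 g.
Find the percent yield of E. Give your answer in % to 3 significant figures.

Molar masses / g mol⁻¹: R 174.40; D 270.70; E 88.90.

n(R) = 2440 / 174.40 = 13.99 mol
n(D) = 4240 / 270.70 = 15.66 mol
n/ν for R = 13.99/2 = 6.995
n/ν for D = 15.66/3 = 5.220
Smallest n/ν is D → limiting reagent.
theoretical n(E) = (3/3) × 15.66 = 15.66 mol → 1392 g
% yield = 580 / 1392 × 100 = 41.67 %

41.7 %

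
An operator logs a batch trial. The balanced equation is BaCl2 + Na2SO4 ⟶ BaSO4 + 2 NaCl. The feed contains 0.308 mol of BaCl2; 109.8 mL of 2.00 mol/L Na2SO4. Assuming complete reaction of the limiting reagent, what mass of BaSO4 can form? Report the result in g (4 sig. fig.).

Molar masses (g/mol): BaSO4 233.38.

n(BaCl2) = 0.3080 mol
n(Na2SO4) = 2.00 × 109.8/1000 = 0.2196 mol
n/ν for BaCl2 = 0.3080/1 = 0.3080
n/ν for Na2SO4 = 0.2196/1 = 0.2196
Smallest n/ν is Na2SO4 → limiting reagent.
n(BaSO4) = (1/1) × 0.2196 = 0.2196 mol
mass = 0.2196 × 233.38 = 51.25 g

51.25 g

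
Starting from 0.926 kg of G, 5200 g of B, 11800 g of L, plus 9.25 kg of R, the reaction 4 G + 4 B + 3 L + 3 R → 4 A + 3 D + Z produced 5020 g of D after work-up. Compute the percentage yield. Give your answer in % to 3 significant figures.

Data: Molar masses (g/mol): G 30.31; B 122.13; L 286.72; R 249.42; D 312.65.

n(G) = 0.9260×1000 / 30.31 = 30.55 mol
n(B) = 5200 / 122.13 = 42.58 mol
n(L) = 11800 / 286.72 = 41.16 mol
n(R) = 9.250×1000 / 249.42 = 37.09 mol
n/ν for G = 30.55/4 = 7.638
n/ν for B = 42.58/4 = 10.65
n/ν for L = 41.16/3 = 13.72
n/ν for R = 37.09/3 = 12.36
Smallest n/ν is G → limiting reagent.
theoretical n(D) = (3/4) × 30.55 = 22.91 mol → 7163 g
% yield = 5020 / 7163 × 100 = 70.08 %

70.1 %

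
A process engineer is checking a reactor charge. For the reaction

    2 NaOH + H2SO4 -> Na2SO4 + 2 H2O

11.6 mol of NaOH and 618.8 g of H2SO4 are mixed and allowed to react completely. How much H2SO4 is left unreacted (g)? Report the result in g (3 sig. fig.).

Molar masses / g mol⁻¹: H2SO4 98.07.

50.0 g

n(NaOH) = 11.60 mol
n(H2SO4) = 618.8 / 98.07 = 6.310 mol
n/ν for NaOH = 11.60/2 = 5.800
n/ν for H2SO4 = 6.310/1 = 6.310
Smallest n/ν is NaOH → limiting reagent.
H2SO4 consumed = (1/2) × 11.60 = 5.800 mol
H2SO4 remaining = 6.310 − 5.800 = 0.5100 mol
mass = 0.5100 × 98.07 = 50.02 g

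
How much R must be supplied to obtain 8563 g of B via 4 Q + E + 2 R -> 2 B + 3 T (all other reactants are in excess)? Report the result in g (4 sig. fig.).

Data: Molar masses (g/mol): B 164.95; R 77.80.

n(B) = 8563 / 164.95 = 51.91 mol
n(R) = (2/2) × 51.91 = 51.91 mol
mass = 51.91 × 77.80 = 4039 g

4039 g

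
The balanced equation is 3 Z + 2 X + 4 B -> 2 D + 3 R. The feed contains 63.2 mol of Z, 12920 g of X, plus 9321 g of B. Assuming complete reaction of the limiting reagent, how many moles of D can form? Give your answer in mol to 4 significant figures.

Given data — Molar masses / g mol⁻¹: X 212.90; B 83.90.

n(Z) = 63.20 mol
n(X) = 12920 / 212.90 = 60.69 mol
n(B) = 9321 / 83.90 = 111.1 mol
n/ν for Z = 63.20/3 = 21.07
n/ν for X = 60.69/2 = 30.35
n/ν for B = 111.1/4 = 27.78
Smallest n/ν is Z → limiting reagent.
n(D) = (2/3) × 63.20 = 42.13 mol

42.13 mol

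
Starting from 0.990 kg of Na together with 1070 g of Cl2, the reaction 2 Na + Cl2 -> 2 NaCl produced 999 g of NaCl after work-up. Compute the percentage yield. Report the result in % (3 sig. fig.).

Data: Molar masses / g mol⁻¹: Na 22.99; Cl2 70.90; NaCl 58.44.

56.6 %

n(Na) = 0.9900×1000 / 22.99 = 43.06 mol
n(Cl2) = 1070 / 70.90 = 15.09 mol
n/ν → Na: 21.53, Cl2: 15.09; Cl2 is limiting.
theoretical n(NaCl) = (2/1) × 15.09 = 30.18 mol → 1764 g
% yield = 999 / 1764 × 100 = 56.63 %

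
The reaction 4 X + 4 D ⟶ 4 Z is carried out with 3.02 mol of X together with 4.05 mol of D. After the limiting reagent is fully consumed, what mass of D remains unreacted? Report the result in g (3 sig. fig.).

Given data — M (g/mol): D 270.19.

n(X) = 3.020 mol
n(D) = 4.050 mol
n/ν → X: 0.7550, D: 1.013; X is limiting.
D consumed = (4/4) × 3.020 = 3.020 mol
D remaining = 4.050 − 3.020 = 1.030 mol
mass = 1.030 × 270.19 = 278.3 g

278 g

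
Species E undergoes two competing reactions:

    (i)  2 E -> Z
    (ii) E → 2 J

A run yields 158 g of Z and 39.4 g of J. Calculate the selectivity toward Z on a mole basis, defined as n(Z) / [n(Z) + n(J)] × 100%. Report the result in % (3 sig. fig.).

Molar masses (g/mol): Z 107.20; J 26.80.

n(Z) = 158 / 107.20 = 1.474 mol
n(J) = 39.4 / 26.80 = 1.470 mol
selectivity = 1.474/(1.474+1.470) × 100 = 50.07 %

50.1 %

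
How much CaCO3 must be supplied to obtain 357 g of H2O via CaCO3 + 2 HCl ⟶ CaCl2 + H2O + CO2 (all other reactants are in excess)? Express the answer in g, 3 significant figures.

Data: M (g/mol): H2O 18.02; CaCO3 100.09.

n(H2O) = 357 / 18.02 = 19.81 mol
n(CaCO3) = (1/1) × 19.81 = 19.81 mol
mass = 19.81 × 100.09 = 1983 g

1980 g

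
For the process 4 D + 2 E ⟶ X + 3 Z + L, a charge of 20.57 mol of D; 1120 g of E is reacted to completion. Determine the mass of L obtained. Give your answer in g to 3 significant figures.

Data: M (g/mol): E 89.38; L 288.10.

n(D) = 20.57 mol
n(E) = 1120 / 89.38 = 12.53 mol
n/ν for D = 20.57/4 = 5.143
n/ν for E = 12.53/2 = 6.265
Smallest n/ν is D → limiting reagent.
n(L) = (1/4) × 20.57 = 5.143 mol
mass = 5.143 × 288.10 = 1482 g

1480 g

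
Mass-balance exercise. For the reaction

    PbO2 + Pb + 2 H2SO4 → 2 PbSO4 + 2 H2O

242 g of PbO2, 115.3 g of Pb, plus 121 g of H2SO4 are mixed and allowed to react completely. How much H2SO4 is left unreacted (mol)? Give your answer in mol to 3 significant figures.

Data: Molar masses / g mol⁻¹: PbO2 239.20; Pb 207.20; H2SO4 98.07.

0.121 mol

n(PbO2) = 242.0 / 239.20 = 1.012 mol
n(Pb) = 115.3 / 207.20 = 0.5565 mol
n(H2SO4) = 121.0 / 98.07 = 1.234 mol
n/ν → PbO2: 1.012, Pb: 0.5565, H2SO4: 0.6170; Pb is limiting.
H2SO4 consumed = (2/1) × 0.5565 = 1.113 mol
H2SO4 remaining = 1.234 − 1.113 = 0.1210 mol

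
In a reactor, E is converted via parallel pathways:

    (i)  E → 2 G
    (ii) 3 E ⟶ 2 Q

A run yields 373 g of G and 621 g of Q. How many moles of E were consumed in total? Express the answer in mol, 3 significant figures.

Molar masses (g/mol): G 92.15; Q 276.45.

n(G) = 373 / 92.15 = 4.048 mol
n(Q) = 621 / 276.45 = 2.246 mol
n(E) via (i) = (1/2)×4.048 = 2.024 mol
n(E) via (ii) = (3/2)×2.246 = 3.369 mol
total n(E) = 2.024 + 3.369 = 5.393 mol

5.39 mol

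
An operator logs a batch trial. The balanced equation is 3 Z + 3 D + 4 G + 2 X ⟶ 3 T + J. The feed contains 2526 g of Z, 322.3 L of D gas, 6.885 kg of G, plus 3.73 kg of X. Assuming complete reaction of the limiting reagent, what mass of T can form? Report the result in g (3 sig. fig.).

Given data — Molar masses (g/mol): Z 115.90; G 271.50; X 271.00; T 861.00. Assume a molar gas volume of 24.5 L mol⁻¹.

n(Z) = 2526 / 115.90 = 21.79 mol
n(D) = 322.3 / 24.5 = 13.16 mol
n(G) = 6.885×1000 / 271.50 = 25.36 mol
n(X) = 3.730×1000 / 271.00 = 13.76 mol
n/ν → Z: 7.263, D: 4.387, G: 6.340, X: 6.880; D is limiting.
n(T) = (3/3) × 13.16 = 13.16 mol
mass = 13.16 × 861.00 = 11330 g

11300 g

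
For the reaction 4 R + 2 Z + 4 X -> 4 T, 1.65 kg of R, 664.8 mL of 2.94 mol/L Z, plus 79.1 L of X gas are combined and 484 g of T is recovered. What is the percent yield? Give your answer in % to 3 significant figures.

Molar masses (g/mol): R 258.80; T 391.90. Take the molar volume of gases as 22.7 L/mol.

n(R) = 1.650×1000 / 258.80 = 6.376 mol
n(Z) = 2.94 × 664.8/1000 = 1.955 mol
n(X) = 79.10 / 22.7 = 3.485 mol
n/ν for R = 6.376/4 = 1.594
n/ν for Z = 1.955/2 = 0.9775
n/ν for X = 3.485/4 = 0.8713
Smallest n/ν is X → limiting reagent.
theoretical n(T) = (4/4) × 3.485 = 3.485 mol → 1366 g
% yield = 484 / 1366 × 100 = 35.43 %

35.4 %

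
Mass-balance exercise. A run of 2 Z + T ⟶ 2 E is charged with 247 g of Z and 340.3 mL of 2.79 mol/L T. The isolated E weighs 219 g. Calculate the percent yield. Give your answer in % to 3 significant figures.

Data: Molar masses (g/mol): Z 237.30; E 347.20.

60.6 %

n(Z) = 247.0 / 237.30 = 1.041 mol
n(T) = 2.79 × 340.3/1000 = 0.9494 mol
n/ν for Z = 1.041/2 = 0.5205
n/ν for T = 0.9494/1 = 0.9494
Smallest n/ν is Z → limiting reagent.
theoretical n(E) = (2/2) × 1.041 = 1.041 mol → 361.4 g
% yield = 219 / 361.4 × 100 = 60.60 %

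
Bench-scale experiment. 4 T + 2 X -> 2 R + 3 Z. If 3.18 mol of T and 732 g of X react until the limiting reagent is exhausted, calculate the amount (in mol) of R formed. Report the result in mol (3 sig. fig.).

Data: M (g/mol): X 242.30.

1.59 mol

n(T) = 3.180 mol
n(X) = 732.0 / 242.30 = 3.021 mol
n/ν for T = 3.180/4 = 0.7950
n/ν for X = 3.021/2 = 1.511
Smallest n/ν is T → limiting reagent.
n(R) = (2/4) × 3.180 = 1.590 mol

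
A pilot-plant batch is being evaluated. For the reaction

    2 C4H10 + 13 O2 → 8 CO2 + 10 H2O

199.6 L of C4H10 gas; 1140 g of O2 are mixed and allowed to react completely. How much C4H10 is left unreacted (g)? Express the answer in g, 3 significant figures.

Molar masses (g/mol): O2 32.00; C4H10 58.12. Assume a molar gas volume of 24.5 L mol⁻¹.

155 g

n(C4H10) = 199.6 / 24.5 = 8.147 mol
n(O2) = 1140 / 32.00 = 35.63 mol
n/ν for C4H10 = 8.147/2 = 4.074
n/ν for O2 = 35.63/13 = 2.741
Smallest n/ν is O2 → limiting reagent.
C4H10 consumed = (2/13) × 35.63 = 5.482 mol
C4H10 remaining = 8.147 − 5.482 = 2.665 mol
mass = 2.665 × 58.12 = 154.9 g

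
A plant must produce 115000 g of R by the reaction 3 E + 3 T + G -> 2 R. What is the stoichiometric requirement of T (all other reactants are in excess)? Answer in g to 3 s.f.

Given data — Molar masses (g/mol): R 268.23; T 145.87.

n(R) = 115000 / 268.23 = 428.7 mol
n(T) = (3/2) × 428.7 = 643.1 mol
mass = 643.1 × 145.87 = 93810 g

93800 g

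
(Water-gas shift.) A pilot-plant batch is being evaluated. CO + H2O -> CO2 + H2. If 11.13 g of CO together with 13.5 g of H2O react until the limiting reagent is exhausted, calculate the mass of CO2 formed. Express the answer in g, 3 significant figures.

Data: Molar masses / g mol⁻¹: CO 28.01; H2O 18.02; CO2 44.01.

17.5 g

n(CO) = 11.13 / 28.01 = 0.3974 mol
n(H2O) = 13.50 / 18.02 = 0.7492 mol
n/ν → CO: 0.3974, H2O: 0.7492; CO is limiting.
n(CO2) = (1/1) × 0.3974 = 0.3974 mol
mass = 0.3974 × 44.01 = 17.49 g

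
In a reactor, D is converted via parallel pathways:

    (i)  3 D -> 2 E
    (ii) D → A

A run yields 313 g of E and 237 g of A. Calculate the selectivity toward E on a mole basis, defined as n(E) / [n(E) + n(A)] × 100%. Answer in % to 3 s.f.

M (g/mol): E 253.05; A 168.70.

n(E) = 313 / 253.05 = 1.237 mol
n(A) = 237 / 168.70 = 1.405 mol
selectivity = 1.237/(1.237+1.405) × 100 = 46.82 %

46.8 %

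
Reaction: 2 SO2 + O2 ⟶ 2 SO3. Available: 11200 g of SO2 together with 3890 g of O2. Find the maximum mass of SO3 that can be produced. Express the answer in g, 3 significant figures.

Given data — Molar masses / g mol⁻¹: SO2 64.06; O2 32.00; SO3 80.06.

14000 g

n(SO2) = 11200 / 64.06 = 174.8 mol
n(O2) = 3890 / 32.00 = 121.6 mol
n/ν for SO2 = 174.8/2 = 87.40
n/ν for O2 = 121.6/1 = 121.6
Smallest n/ν is SO2 → limiting reagent.
n(SO3) = (2/2) × 174.8 = 174.8 mol
mass = 174.8 × 80.06 = 13990 g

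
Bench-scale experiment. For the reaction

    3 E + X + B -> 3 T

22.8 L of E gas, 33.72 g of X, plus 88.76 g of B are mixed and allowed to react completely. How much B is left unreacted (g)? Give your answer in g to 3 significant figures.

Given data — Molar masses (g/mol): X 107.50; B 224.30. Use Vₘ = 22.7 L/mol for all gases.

18.4 g

n(E) = 22.80 / 22.7 = 1.004 mol
n(X) = 33.72 / 107.50 = 0.3137 mol
n(B) = 88.76 / 224.30 = 0.3957 mol
n/ν for E = 1.004/3 = 0.3347
n/ν for X = 0.3137/1 = 0.3137
n/ν for B = 0.3957/1 = 0.3957
Smallest n/ν is X → limiting reagent.
B consumed = (1/1) × 0.3137 = 0.3137 mol
B remaining = 0.3957 − 0.3137 = 0.08200 mol
mass = 0.08200 × 224.30 = 18.39 g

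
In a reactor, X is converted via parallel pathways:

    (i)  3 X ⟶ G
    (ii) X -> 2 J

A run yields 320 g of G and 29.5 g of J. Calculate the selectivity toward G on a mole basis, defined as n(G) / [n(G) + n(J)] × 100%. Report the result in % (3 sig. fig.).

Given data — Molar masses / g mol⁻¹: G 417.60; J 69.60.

64.4 %

n(G) = 320 / 417.60 = 0.7663 mol
n(J) = 29.5 / 69.60 = 0.4239 mol
selectivity = 0.7663/(0.7663+0.4239) × 100 = 64.38 %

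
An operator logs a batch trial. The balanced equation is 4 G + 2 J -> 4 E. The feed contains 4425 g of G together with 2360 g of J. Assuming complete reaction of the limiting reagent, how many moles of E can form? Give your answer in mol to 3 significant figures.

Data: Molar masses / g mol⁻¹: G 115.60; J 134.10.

35.2 mol

n(G) = 4425 / 115.60 = 38.28 mol
n(J) = 2360 / 134.10 = 17.60 mol
n/ν for G = 38.28/4 = 9.570
n/ν for J = 17.60/2 = 8.800
Smallest n/ν is J → limiting reagent.
n(E) = (4/2) × 17.60 = 35.20 mol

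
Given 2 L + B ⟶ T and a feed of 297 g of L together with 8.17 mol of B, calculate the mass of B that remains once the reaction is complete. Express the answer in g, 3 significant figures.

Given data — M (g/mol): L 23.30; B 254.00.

456 g

n(L) = 297.0 / 23.30 = 12.75 mol
n(B) = 8.170 mol
n/ν for L = 12.75/2 = 6.375
n/ν for B = 8.170/1 = 8.170
Smallest n/ν is L → limiting reagent.
B consumed = (1/2) × 12.75 = 6.375 mol
B remaining = 8.170 − 6.375 = 1.795 mol
mass = 1.795 × 254.00 = 455.9 g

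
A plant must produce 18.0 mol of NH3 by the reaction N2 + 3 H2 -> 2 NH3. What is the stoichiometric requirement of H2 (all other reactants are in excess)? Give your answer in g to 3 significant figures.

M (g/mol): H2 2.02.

n(NH3) = 18.00 mol
n(H2) = (3/2) × 18.00 = 27.00 mol
mass = 27.00 × 2.02 = 54.54 g

54.5 g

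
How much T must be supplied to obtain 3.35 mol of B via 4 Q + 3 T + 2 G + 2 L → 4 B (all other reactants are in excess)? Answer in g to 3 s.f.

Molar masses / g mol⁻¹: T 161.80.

407 g

n(B) = 3.350 mol
n(T) = (3/4) × 3.350 = 2.513 mol
mass = 2.513 × 161.80 = 406.6 g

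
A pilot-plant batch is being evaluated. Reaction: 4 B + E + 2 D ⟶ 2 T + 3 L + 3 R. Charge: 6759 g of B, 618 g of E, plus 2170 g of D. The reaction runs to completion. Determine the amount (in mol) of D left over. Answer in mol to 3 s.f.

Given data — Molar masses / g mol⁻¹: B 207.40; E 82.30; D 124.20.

2.45 mol

n(B) = 6759 / 207.40 = 32.59 mol
n(E) = 618.0 / 82.30 = 7.509 mol
n(D) = 2170 / 124.20 = 17.47 mol
n/ν → B: 8.148, E: 7.509, D: 8.735; E is limiting.
D consumed = (2/1) × 7.509 = 15.02 mol
D remaining = 17.47 − 15.02 = 2.450 mol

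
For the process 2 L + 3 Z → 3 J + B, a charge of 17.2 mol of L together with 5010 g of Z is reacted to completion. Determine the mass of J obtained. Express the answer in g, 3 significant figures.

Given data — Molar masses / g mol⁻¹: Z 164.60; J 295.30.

7620 g

n(L) = 17.20 mol
n(Z) = 5010 / 164.60 = 30.44 mol
n/ν for L = 17.20/2 = 8.600
n/ν for Z = 30.44/3 = 10.15
Smallest n/ν is L → limiting reagent.
n(J) = (3/2) × 17.20 = 25.80 mol
mass = 25.80 × 295.30 = 7619 g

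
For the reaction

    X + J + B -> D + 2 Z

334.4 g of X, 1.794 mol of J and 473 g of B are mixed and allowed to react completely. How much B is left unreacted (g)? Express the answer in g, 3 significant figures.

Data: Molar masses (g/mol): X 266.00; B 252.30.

n(X) = 334.4 / 266.00 = 1.257 mol
n(J) = 1.794 mol
n(B) = 473.0 / 252.30 = 1.875 mol
n/ν → X: 1.257, J: 1.794, B: 1.875; X is limiting.
B consumed = (1/1) × 1.257 = 1.257 mol
B remaining = 1.875 − 1.257 = 0.6180 mol
mass = 0.6180 × 252.30 = 155.9 g

156 g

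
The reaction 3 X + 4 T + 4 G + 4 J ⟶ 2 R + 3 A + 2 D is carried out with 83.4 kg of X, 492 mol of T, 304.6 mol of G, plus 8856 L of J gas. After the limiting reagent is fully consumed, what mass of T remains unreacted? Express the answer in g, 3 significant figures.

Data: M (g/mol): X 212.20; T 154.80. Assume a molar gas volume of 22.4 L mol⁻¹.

29000 g

n(X) = 83.40×1000 / 212.20 = 393.0 mol
n(T) = 492.0 mol
n(G) = 304.6 mol
n(J) = 8856 / 22.4 = 395.4 mol
n/ν for X = 393.0/3 = 131.0
n/ν for T = 492.0/4 = 123.0
n/ν for G = 304.6/4 = 76.15
n/ν for J = 395.4/4 = 98.85
Smallest n/ν is G → limiting reagent.
T consumed = (4/4) × 304.6 = 304.6 mol
T remaining = 492.0 − 304.6 = 187.4 mol
mass = 187.4 × 154.80 = 29010 g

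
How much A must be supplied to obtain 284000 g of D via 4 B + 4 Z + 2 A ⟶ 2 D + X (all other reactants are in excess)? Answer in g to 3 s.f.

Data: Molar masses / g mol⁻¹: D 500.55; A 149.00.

n(D) = 284000 / 500.55 = 567.4 mol
n(A) = (2/2) × 567.4 = 567.4 mol
mass = 567.4 × 149.00 = 84540 g

84500 g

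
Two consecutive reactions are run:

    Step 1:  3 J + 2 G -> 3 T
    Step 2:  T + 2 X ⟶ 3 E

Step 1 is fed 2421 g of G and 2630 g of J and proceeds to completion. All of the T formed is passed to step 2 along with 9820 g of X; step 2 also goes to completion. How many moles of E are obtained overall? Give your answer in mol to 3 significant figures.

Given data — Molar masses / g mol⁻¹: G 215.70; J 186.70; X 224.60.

Step 1:
n(G) = 2421 / 215.70 = 11.22 mol
n(J) = 2630 / 186.70 = 14.09 mol
n/ν → G: 5.610, J: 4.697; J is limiting.
n(T) produced = (3/3) × 14.09 = 14.09 mol
Step 2:
n(T) available = 14.09 mol
n(X) = 9820 / 224.60 = 43.72 mol
n/ν → T: 14.09, X: 21.86; T is limiting.
n(E) = (3/1) × 14.09 = 42.27 mol

42.3 mol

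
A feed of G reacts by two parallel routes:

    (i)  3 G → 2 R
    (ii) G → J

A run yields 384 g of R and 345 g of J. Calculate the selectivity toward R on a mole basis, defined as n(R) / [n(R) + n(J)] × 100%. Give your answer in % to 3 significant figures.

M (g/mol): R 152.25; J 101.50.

42.6 %

n(R) = 384 / 152.25 = 2.522 mol
n(J) = 345 / 101.50 = 3.399 mol
selectivity = 2.522/(2.522+3.399) × 100 = 42.59 %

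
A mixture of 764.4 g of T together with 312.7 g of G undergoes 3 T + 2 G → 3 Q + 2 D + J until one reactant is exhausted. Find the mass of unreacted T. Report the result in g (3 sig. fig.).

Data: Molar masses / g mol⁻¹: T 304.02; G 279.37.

n(T) = 764.4 / 304.02 = 2.514 mol
n(G) = 312.7 / 279.37 = 1.119 mol
n/ν for T = 2.514/3 = 0.8380
n/ν for G = 1.119/2 = 0.5595
Smallest n/ν is G → limiting reagent.
T consumed = (3/2) × 1.119 = 1.679 mol
T remaining = 2.514 − 1.679 = 0.8350 mol
mass = 0.8350 × 304.02 = 253.9 g

254 g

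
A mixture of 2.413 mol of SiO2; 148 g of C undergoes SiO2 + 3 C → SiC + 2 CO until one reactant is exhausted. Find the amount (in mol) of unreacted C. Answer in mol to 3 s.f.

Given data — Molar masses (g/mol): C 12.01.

n(SiO2) = 2.413 mol
n(C) = 148.0 / 12.01 = 12.32 mol
n/ν → SiO2: 2.413, C: 4.107; SiO2 is limiting.
C consumed = (3/1) × 2.413 = 7.239 mol
C remaining = 12.32 − 7.239 = 5.081 mol

5.08 mol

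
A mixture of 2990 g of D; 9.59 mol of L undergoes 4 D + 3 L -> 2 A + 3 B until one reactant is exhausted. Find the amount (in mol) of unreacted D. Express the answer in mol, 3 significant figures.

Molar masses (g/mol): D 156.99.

6.26 mol

n(D) = 2990 / 156.99 = 19.05 mol
n(L) = 9.590 mol
n/ν → D: 4.763, L: 3.197; L is limiting.
D consumed = (4/3) × 9.590 = 12.79 mol
D remaining = 19.05 − 12.79 = 6.260 mol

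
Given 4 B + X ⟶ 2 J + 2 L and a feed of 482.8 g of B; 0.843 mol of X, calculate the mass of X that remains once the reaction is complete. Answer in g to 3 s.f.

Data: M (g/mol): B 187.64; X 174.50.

34.9 g

n(B) = 482.8 / 187.64 = 2.573 mol
n(X) = 0.8430 mol
n/ν for B = 2.573/4 = 0.6433
n/ν for X = 0.8430/1 = 0.8430
Smallest n/ν is B → limiting reagent.
X consumed = (1/4) × 2.573 = 0.6433 mol
X remaining = 0.8430 − 0.6433 = 0.1997 mol
mass = 0.1997 × 174.50 = 34.85 g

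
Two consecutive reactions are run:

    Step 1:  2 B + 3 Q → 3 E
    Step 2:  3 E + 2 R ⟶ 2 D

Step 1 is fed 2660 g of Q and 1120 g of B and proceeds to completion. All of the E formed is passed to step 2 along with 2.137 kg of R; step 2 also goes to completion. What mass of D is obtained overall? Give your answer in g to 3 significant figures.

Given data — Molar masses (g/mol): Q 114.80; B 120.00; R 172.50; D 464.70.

4340 g

Step 1:
n(Q) = 2660 / 114.80 = 23.17 mol
n(B) = 1120 / 120.00 = 9.333 mol
n/ν for Q = 23.17/3 = 7.723
n/ν for B = 9.333/2 = 4.667
Smallest n/ν is B → limiting reagent.
n(E) produced = (3/2) × 9.333 = 14.00 mol
Step 2:
n(E) available = 14.00 mol
n(R) = 2.137×1000 / 172.50 = 12.39 mol
n/ν for E = 14.00/3 = 4.667
n/ν for R = 12.39/2 = 6.195
Smallest n/ν is E → limiting reagent.
n(D) = (2/3) × 14.00 = 9.333 mol
mass = 9.333 × 464.70 = 4337 g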